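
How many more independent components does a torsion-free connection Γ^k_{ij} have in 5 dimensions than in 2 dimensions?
Independent components in n dimensions: n × n(n+1)/2 = n^2(n+1)/2.
5D: 5 × 15 = 75
2D: 2 × 3 = 6
Difference = 75 - 6 = 69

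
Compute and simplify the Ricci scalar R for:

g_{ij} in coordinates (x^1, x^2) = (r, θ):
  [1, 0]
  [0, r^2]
Non-zero Christoffel symbols (Γ^k_{ij} = Γ^k_{ji}):
Γ^r_{θ θ} = -r
Γ^θ_{r θ} = 1/r
Ricci tensor (R_{ij} = R^k_{ikj}): R_{rr} = 0, R_{rθ} = 0, R_{θθ} = 0
Inverse metric: g^{rr} = 1, g^{θθ} = 1/r^2
R = g^{ij} R_{ij} = (1)(0) + (1/r^2)(0) = 0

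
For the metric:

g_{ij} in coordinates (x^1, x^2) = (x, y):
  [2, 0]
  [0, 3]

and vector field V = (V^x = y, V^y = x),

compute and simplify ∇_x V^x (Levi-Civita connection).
All Christoffel symbols are zero.
∇_x V^x = ∂_x V^x + Γ^x_{x j} V^j
  = (0) + (0)(y) + (0)(x)
  = 0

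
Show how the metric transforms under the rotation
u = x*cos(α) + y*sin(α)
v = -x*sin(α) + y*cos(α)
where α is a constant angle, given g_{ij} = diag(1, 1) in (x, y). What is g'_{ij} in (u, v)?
Invert the transformation: x = u*cos(α) - v*sin(α), y = u*sin(α) + v*cos(α)
g'_{ij} = (∂x^k/∂x'^i)(∂x^l/∂x'^j) g_{kl}; with g_{kl} = δ_{kl} this is Σ_k (∂x^k/∂x'^i)(∂x^k/∂x'^j).
Jacobian: ∂x/∂u = cos(α), ∂x/∂v = -sin(α), ∂y/∂u = sin(α), ∂y/∂v = cos(α)
g'_{uu} = (cos(α))(cos(α)) + (sin(α))(sin(α)) = 1
g'_{uv} = (cos(α))(-sin(α)) + (sin(α))(cos(α)) = 0
g'_{vv} = (-sin(α))(-sin(α)) + (cos(α))(cos(α)) = 1
g'_{ij} = diag(1, 1)
The Euclidean metric is invariant under rotations.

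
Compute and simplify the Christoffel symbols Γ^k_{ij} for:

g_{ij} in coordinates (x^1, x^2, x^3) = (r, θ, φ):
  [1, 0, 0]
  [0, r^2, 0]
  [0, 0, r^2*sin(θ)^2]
Using Γ^k_{ij} = (1/2) g^{km} (∂_i g_{mj} + ∂_j g_{mi} - ∂_m g_{ij}); the metric is diagonal, so only the m = k term contributes.
Non-zero symbols (using the symmetry Γ^k_{ij} = Γ^k_{ji}):
Γ^r_{θ θ} = (1/2) g^{rr} (∂_θ g_{rθ} + ∂_θ g_{rθ} - ∂_r g_{θθ}) = (1/2)(1)((0) + (0) - (2*r)) = -r
Γ^r_{φ φ} = (1/2) g^{rr} (∂_φ g_{rφ} + ∂_φ g_{rφ} - ∂_r g_{φφ}) = (1/2)(1)((0) + (0) - (2*r*sin(θ)^2)) = -r*sin(θ)^2
Γ^θ_{r θ} = (1/2) g^{θθ} (∂_r g_{θθ} + ∂_θ g_{θr} - ∂_θ g_{rθ}) = (1/2)(1/r^2)((2*r) + (0) - (0)) = 1/r
Γ^θ_{φ φ} = (1/2) g^{θθ} (∂_φ g_{θφ} + ∂_φ g_{θφ} - ∂_θ g_{φφ}) = (1/2)(1/r^2)((0) + (0) - (r^2*sin(2*θ))) = -sin(2*θ)/2
Γ^φ_{r φ} = (1/2) g^{φφ} (∂_r g_{φφ} + ∂_φ g_{φr} - ∂_φ g_{rφ}) = (1/2)(1/(r^2*sin(θ)^2))((2*r*sin(θ)^2) + (0) - (0)) = 1/r
Γ^φ_{θ φ} = (1/2) g^{φφ} (∂_θ g_{φφ} + ∂_φ g_{φθ} - ∂_φ g_{θφ}) = (1/2)(1/(r^2*sin(θ)^2))((r^2*sin(2*θ)) + (0) - (0)) = 1/tan(θ)
All other Christoffel symbols are zero.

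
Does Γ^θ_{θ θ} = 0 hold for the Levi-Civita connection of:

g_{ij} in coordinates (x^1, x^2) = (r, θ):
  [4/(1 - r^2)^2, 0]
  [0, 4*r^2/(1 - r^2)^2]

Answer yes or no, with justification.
Γ^θ_{θ θ} = (1/2) g^{θθ} (∂_θ g_{θθ} + ∂_θ g_{θθ} - ∂_θ g_{θθ}) = (1/2)((1 - r^2)^2/(4*r^2))((0) + (0) - (0)) = 0
This equals the proposed value 0.
Yes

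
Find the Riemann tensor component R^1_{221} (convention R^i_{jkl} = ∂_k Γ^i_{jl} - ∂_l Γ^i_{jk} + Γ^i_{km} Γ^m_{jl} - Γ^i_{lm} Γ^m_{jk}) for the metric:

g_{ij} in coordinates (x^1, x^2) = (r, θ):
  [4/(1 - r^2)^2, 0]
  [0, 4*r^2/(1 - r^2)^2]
Non-zero Christoffel symbols (Γ^k_{ij} = Γ^k_{ji}):
Γ^r_{r r} = 2*r/(1 - r^2)
Γ^r_{θ θ} = (r^3 + r)/(r^2 - 1)
Γ^θ_{r θ} = (-r^2 - 1)/(r^3 - r)
R^r_{θ θ r} = ∂_θ Γ^r_{θ r} - ∂_r Γ^r_{θ θ} + Γ^r_{θ m} Γ^m_{θ r} - Γ^r_{r m} Γ^m_{θ θ}
  = (0) - ((r^4 - 4*r^2 - 1)/(r^2 - 1)^2) + (-(r^2 + 1)^2/(r^2 - 1)^2) - (-2*r^2*(r^2 + 1)/(r^2 - 1)^2) = 4*r^2/(r^2 - 1)^2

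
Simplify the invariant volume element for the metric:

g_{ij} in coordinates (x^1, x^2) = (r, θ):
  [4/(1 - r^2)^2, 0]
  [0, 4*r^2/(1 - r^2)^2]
det(g) = 16*r^2/(1 - r^2)^4
√|det(g)| = 4*r/(r^2 - 1)^2
Volume element: dV = 4*r/(r^2 - 1)^2 dr dθ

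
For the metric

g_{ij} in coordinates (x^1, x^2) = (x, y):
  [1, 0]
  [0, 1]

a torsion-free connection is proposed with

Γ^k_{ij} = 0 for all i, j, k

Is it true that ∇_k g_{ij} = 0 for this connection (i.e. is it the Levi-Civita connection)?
Using ∇_k g_{ij} = ∂_k g_{ij} - Γ^m_{ki} g_{mj} - Γ^m_{kj} g_{im}:
e.g. ∇_y g_{xx} = (0) - (0) - (0) = 0
Every component ∇_k g_{ij} vanishes: the connection is metric compatible.
Yes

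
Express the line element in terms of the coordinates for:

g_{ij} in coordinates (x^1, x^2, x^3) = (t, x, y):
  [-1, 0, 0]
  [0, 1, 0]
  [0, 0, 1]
ds^2 = g_{ij} dx^i dx^j; only the non-zero components contribute.
ds^2 = -dt^2 + dx^2 + dy^2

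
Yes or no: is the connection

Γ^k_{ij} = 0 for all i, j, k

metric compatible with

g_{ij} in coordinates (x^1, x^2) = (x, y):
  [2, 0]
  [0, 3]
Using ∇_k g_{ij} = ∂_k g_{ij} - Γ^m_{ki} g_{mj} - Γ^m_{kj} g_{im}:
e.g. ∇_x g_{yy} = (0) - (0) - (0) = 0
Every component ∇_k g_{ij} vanishes: the connection is metric compatible.
Yes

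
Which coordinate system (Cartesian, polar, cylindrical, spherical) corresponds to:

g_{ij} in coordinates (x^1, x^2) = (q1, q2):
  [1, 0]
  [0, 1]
All components are constant and the metric is the identity, i.e. orthonormal rectilinear coordinates.
Cartesian (2D) coordinates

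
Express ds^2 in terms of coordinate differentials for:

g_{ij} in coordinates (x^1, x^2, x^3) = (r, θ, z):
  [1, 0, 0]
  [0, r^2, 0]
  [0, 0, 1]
ds^2 = g_{ij} dx^i dx^j; only the non-zero components contribute.
ds^2 = dr^2 + r^2 dθ^2 + dz^2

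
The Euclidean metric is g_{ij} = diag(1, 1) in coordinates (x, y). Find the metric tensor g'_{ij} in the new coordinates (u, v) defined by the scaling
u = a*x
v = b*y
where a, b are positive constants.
Invert the transformation: x = u/a, y = v/b
g'_{ij} = (∂x^k/∂x'^i)(∂x^l/∂x'^j) g_{kl}; with g_{kl} = δ_{kl} this is Σ_k (∂x^k/∂x'^i)(∂x^k/∂x'^j).
Jacobian: ∂x/∂u = 1/a, ∂x/∂v = 0, ∂y/∂u = 0, ∂y/∂v = 1/b
g'_{uu} = (1/a)(1/a) + (0)(0) = 1/a^2
g'_{uv} = (1/a)(0) + (0)(1/b) = 0
g'_{vv} = (0)(0) + (1/b)(1/b) = 1/b^2
g'_{ij} = diag(1/a^2, 1/b^2)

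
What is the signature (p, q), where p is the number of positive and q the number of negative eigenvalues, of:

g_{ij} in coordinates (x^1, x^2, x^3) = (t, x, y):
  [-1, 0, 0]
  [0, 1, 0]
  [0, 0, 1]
The metric is diagonal, so its eigenvalues are the diagonal entries: -1, 1, 1 (at a generic point, where coordinate-dependent entries are positive).
2 positive, 1 negative.
(2, 1) - Lorentzian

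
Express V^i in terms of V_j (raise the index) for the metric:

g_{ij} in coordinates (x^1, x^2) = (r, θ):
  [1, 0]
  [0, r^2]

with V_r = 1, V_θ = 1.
Inverse metric (diagonal): g^{rr} = 1, g^{θθ} = 1/r^2
V^i = g^{ij} V_j:
V^r = (1)(1) + (0)(1) = 1
V^θ = (0)(1) + (1/r^2)(1) = 1/r^2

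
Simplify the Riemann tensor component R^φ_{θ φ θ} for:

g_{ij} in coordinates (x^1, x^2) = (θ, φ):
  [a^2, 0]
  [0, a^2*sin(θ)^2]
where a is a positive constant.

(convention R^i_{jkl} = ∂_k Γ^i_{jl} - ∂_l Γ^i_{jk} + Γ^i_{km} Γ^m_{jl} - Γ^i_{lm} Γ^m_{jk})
Non-zero Christoffel symbols (Γ^k_{ij} = Γ^k_{ji}):
Γ^θ_{φ φ} = -sin(2*θ)/2
Γ^φ_{θ φ} = 1/tan(θ)
R^φ_{θ φ θ} = ∂_φ Γ^φ_{θ θ} - ∂_θ Γ^φ_{θ φ} + Γ^φ_{φ m} Γ^m_{θ θ} - Γ^φ_{θ m} Γ^m_{θ φ}
  = (0) - (-1/sin(θ)^2) + (0) - (1/tan(θ)^2) = 1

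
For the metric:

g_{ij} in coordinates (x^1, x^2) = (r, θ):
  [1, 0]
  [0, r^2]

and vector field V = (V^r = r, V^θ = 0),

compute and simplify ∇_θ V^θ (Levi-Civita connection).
Non-zero Christoffel symbols:
Γ^r_{θ θ} = -r
Γ^θ_{r θ} = 1/r
∇_θ V^θ = ∂_θ V^θ + Γ^θ_{θ j} V^j
  = (0) + (1/r)(r) + (0)(0)
  = 1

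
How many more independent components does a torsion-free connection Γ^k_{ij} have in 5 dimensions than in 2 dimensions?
Independent components in n dimensions: n × n(n+1)/2 = n^2(n+1)/2.
5D: 5 × 15 = 75
2D: 2 × 3 = 6
Difference = 75 - 6 = 69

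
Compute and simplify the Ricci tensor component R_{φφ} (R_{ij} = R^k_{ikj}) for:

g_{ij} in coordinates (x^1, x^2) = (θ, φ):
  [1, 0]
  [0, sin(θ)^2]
Non-zero Christoffel symbols (Γ^k_{ij} = Γ^k_{ji}):
Γ^θ_{φ φ} = -sin(2*θ)/2
Γ^φ_{θ φ} = 1/tan(θ)
R^θ_{φ θ φ} = ∂_θ Γ^θ_{φ φ} - ∂_φ Γ^θ_{φ θ} + Γ^θ_{θ m} Γ^m_{φ φ} - Γ^θ_{φ m} Γ^m_{φ θ}
  = (-cos(2*θ)) - (0) + (0) - (-cos(θ)^2) = sin(θ)^2
R^φ_{φ φ φ} = 0 (a repeated index in an antisymmetric pair)
R_{φφ} = R^θ_{φ θ φ} + R^φ_{φ φ φ} = (sin(θ)^2) + (0) = sin(θ)^2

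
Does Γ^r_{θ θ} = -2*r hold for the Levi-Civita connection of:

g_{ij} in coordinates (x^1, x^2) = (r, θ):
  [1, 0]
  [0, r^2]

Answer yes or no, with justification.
Γ^r_{θ θ} = (1/2) g^{rr} (∂_θ g_{rθ} + ∂_θ g_{rθ} - ∂_r g_{θθ}) = (1/2)(1)((0) + (0) - (2*r)) = -r
This differs from the proposed value -2*r.
No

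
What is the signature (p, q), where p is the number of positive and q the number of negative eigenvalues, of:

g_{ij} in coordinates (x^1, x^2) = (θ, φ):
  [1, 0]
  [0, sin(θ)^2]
The metric is diagonal, so its eigenvalues are the diagonal entries: 1, sin(θ)^2 (at a generic point, where coordinate-dependent entries are positive).
2 positive, 0 negative.
(2, 0) - Riemannian (positive definite)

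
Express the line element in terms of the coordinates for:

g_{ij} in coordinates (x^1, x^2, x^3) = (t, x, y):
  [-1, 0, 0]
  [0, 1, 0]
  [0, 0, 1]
ds^2 = g_{ij} dx^i dx^j; only the non-zero components contribute.
ds^2 = -dt^2 + dx^2 + dy^2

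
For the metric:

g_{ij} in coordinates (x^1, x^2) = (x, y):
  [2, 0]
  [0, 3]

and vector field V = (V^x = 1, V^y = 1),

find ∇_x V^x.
All Christoffel symbols are zero.
∇_x V^x = ∂_x V^x + Γ^x_{x j} V^j
  = (0) + (0)(1) + (0)(1)
  = 0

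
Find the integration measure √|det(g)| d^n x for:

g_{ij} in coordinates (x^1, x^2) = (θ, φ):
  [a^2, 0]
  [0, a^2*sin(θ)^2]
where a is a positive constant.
det(g) = a^4*sin(θ)^2
√|det(g)| = a^2*sin(θ) (taking 0 < θ < π so that |sin(θ)| = sin(θ))
Volume element: dV = a^2*sin(θ) dθ dφ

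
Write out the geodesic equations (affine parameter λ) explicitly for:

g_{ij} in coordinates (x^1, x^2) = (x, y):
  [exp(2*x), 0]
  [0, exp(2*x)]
Geodesic equation: d^2x^k/dλ^2 + Γ^k_{ij} (dx^i/dλ)(dx^j/dλ) = 0.
Non-zero Christoffel symbols:
Γ^x_{x x} = 1
Γ^x_{y y} = -1
Γ^y_{x y} = 1
Substituting (the symmetric pair Γ^k_{ij}, Γ^k_{ji} combines into a factor 2):
d^2x/dλ^2 + (dx/dλ)^2 - (dy/dλ)^2 = 0
d^2y/dλ^2 + 2 (dx/dλ)(dy/dλ) = 0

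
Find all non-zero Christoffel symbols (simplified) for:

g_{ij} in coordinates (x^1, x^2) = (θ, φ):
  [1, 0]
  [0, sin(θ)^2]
Using Γ^k_{ij} = (1/2) g^{km} (∂_i g_{mj} + ∂_j g_{mi} - ∂_m g_{ij}); the metric is diagonal, so only the m = k term contributes.
Non-zero symbols (using the symmetry Γ^k_{ij} = Γ^k_{ji}):
Γ^θ_{φ φ} = (1/2) g^{θθ} (∂_φ g_{θφ} + ∂_φ g_{θφ} - ∂_θ g_{φφ}) = (1/2)(1)((0) + (0) - (sin(2*θ))) = -sin(2*θ)/2
Γ^φ_{θ φ} = (1/2) g^{φφ} (∂_θ g_{φφ} + ∂_φ g_{φθ} - ∂_φ g_{θφ}) = (1/2)(1/sin(θ)^2)((sin(2*θ)) + (0) - (0)) = 1/tan(θ)
All other Christoffel symbols are zero.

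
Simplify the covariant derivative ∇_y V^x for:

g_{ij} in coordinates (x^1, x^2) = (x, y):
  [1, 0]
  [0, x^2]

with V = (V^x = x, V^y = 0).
Non-zero Christoffel symbols:
Γ^x_{y y} = -x
Γ^y_{x y} = 1/x
∇_y V^x = ∂_y V^x + Γ^x_{y j} V^j
  = (0) + (0)(x) + (-x)(0)
  = 0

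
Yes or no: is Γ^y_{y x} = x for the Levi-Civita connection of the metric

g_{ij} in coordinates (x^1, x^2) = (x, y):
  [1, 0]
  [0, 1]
Γ^y_{y x} = (1/2) g^{yy} (∂_y g_{yx} + ∂_x g_{yy} - ∂_y g_{yx}) = (1/2)(1)((0) + (0) - (0)) = 0
This differs from the proposed value x.
No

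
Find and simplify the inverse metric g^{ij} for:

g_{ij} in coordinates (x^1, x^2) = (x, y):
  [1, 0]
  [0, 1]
The metric is diagonal, so g^{ij} is diagonal with entries 1/g_{ii}: diag(1, 1).
g^{ij}:
  [1, 0]
  [0, 1]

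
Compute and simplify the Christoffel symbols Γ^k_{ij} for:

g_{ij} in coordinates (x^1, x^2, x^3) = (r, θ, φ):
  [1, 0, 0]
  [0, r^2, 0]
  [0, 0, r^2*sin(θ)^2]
Using Γ^k_{ij} = (1/2) g^{km} (∂_i g_{mj} + ∂_j g_{mi} - ∂_m g_{ij}); the metric is diagonal, so only the m = k term contributes.
Non-zero symbols (using the symmetry Γ^k_{ij} = Γ^k_{ji}):
Γ^r_{θ θ} = (1/2) g^{rr} (∂_θ g_{rθ} + ∂_θ g_{rθ} - ∂_r g_{θθ}) = (1/2)(1)((0) + (0) - (2*r)) = -r
Γ^r_{φ φ} = (1/2) g^{rr} (∂_φ g_{rφ} + ∂_φ g_{rφ} - ∂_r g_{φφ}) = (1/2)(1)((0) + (0) - (2*r*sin(θ)^2)) = -r*sin(θ)^2
Γ^θ_{r θ} = (1/2) g^{θθ} (∂_r g_{θθ} + ∂_θ g_{θr} - ∂_θ g_{rθ}) = (1/2)(1/r^2)((2*r) + (0) - (0)) = 1/r
Γ^θ_{φ φ} = (1/2) g^{θθ} (∂_φ g_{θφ} + ∂_φ g_{θφ} - ∂_θ g_{φφ}) = (1/2)(1/r^2)((0) + (0) - (r^2*sin(2*θ))) = -sin(2*θ)/2
Γ^φ_{r φ} = (1/2) g^{φφ} (∂_r g_{φφ} + ∂_φ g_{φr} - ∂_φ g_{rφ}) = (1/2)(1/(r^2*sin(θ)^2))((2*r*sin(θ)^2) + (0) - (0)) = 1/r
Γ^φ_{θ φ} = (1/2) g^{φφ} (∂_θ g_{φφ} + ∂_φ g_{φθ} - ∂_φ g_{θφ}) = (1/2)(1/(r^2*sin(θ)^2))((r^2*sin(2*θ)) + (0) - (0)) = 1/tan(θ)
All other Christoffel symbols are zero.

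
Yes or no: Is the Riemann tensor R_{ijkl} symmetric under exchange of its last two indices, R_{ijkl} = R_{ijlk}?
It is antisymmetric in the last pair: R_{ijkl} = -R_{ijlk}.
No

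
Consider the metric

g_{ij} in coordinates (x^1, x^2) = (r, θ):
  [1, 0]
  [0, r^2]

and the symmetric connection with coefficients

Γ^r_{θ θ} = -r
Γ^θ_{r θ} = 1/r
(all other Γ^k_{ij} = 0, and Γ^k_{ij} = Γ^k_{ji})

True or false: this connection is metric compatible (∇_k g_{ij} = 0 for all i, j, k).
Using ∇_k g_{ij} = ∂_k g_{ij} - Γ^m_{ki} g_{mj} - Γ^m_{kj} g_{im}:
e.g. ∇_r g_{θθ} = (2*r) - (r) - (r) = 0
Every component ∇_k g_{ij} vanishes: the connection is metric compatible.
True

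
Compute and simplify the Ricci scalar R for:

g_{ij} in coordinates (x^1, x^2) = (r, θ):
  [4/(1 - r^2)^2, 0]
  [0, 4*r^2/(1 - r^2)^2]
Non-zero Christoffel symbols (Γ^k_{ij} = Γ^k_{ji}):
Γ^r_{r r} = 2*r/(1 - r^2)
Γ^r_{θ θ} = (r^3 + r)/(r^2 - 1)
Γ^θ_{r θ} = (-r^2 - 1)/(r^3 - r)
Ricci tensor (R_{ij} = R^k_{ikj}): R_{rr} = -4/(r^2 - 1)^2, R_{rθ} = 0, R_{θθ} = -4*r^2/(r^2 - 1)^2
Inverse metric: g^{rr} = (1 - r^2)^2/4, g^{θθ} = (1 - r^2)^2/(4*r^2)
R = g^{ij} R_{ij} = ((1 - r^2)^2/4)(-4/(r^2 - 1)^2) + ((1 - r^2)^2/(4*r^2))(-4*r^2/(r^2 - 1)^2) = -2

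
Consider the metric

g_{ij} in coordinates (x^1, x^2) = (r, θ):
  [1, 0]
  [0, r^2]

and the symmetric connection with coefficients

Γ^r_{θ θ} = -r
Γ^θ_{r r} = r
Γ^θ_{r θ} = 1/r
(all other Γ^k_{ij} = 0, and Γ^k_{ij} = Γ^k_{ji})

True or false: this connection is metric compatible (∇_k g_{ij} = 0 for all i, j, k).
Using ∇_k g_{ij} = ∂_k g_{ij} - Γ^m_{ki} g_{mj} - Γ^m_{kj} g_{im}:
∇_r g_{rθ} = (0) - (r^3) - (0) = -r^3 ≠ 0
So the connection is not metric compatible (it is not the Levi-Civita connection).
False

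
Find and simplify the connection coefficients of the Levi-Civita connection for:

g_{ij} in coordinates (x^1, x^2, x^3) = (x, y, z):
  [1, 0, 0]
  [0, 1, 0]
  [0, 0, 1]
Using Γ^k_{ij} = (1/2) g^{km} (∂_i g_{mj} + ∂_j g_{mi} - ∂_m g_{ij}); the metric is diagonal, so only the m = k term contributes.
Every metric component is constant, so all ∂_m g_{ij} = 0 and every Christoffel symbol vanishes.
All Christoffel symbols are zero.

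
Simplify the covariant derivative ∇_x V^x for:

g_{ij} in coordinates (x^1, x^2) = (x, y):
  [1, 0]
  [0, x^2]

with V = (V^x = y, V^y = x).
Non-zero Christoffel symbols:
Γ^x_{y y} = -x
Γ^y_{x y} = 1/x
∇_x V^x = ∂_x V^x + Γ^x_{x j} V^j
  = (0) + (0)(y) + (0)(x)
  = 0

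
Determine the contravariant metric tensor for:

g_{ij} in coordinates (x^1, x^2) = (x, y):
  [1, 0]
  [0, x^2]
The metric is diagonal, so g^{ij} is diagonal with entries 1/g_{ii}: diag(1, 1/(x^2)).
g^{ij}:
  [1, 0]
  [0, 1/x^2]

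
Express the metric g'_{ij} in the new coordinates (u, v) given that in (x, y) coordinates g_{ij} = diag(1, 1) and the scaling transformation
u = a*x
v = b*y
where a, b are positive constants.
Invert the transformation: x = u/a, y = v/b
g'_{ij} = (∂x^k/∂x'^i)(∂x^l/∂x'^j) g_{kl}; with g_{kl} = δ_{kl} this is Σ_k (∂x^k/∂x'^i)(∂x^k/∂x'^j).
Jacobian: ∂x/∂u = 1/a, ∂x/∂v = 0, ∂y/∂u = 0, ∂y/∂v = 1/b
g'_{uu} = (1/a)(1/a) + (0)(0) = 1/a^2
g'_{uv} = (1/a)(0) + (0)(1/b) = 0
g'_{vv} = (0)(0) + (1/b)(1/b) = 1/b^2
g'_{ij} = diag(1/a^2, 1/b^2)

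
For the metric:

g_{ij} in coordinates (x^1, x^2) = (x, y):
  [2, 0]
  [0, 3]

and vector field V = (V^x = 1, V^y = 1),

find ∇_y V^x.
All Christoffel symbols are zero.
∇_y V^x = ∂_y V^x + Γ^x_{y j} V^j
  = (0) + (0)(1) + (0)(1)
  = 0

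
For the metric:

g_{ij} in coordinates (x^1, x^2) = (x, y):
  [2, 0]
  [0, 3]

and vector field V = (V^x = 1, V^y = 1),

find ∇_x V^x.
All Christoffel symbols are zero.
∇_x V^x = ∂_x V^x + Γ^x_{x j} V^j
  = (0) + (0)(1) + (0)(1)
  = 0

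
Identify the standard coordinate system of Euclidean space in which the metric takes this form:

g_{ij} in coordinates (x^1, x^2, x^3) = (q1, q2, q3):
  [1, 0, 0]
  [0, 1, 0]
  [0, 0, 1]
All components are constant and the metric is the identity, i.e. orthonormal rectilinear coordinates.
Cartesian (3D) coordinates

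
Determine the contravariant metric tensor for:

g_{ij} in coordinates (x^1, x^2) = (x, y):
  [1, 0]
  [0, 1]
The metric is diagonal, so g^{ij} is diagonal with entries 1/g_{ii}: diag(1, 1).
g^{ij}:
  [1, 0]
  [0, 1]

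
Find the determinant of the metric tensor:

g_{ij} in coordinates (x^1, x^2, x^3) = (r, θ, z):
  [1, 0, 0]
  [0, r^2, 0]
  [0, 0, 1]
Diagonal metric: det(g) = g_{11}·g_{22}·g_{33}
= (1)·(r^2)·(1)
det(g) = r^2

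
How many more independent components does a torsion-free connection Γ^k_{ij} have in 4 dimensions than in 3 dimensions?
Independent components in n dimensions: n × n(n+1)/2 = n^2(n+1)/2.
4D: 4 × 10 = 40
3D: 3 × 6 = 18
Difference = 40 - 18 = 22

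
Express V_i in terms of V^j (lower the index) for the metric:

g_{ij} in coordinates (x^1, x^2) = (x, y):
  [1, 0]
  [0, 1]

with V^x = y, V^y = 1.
V_i = g_{ij} V^j:
V_x = (1)(y) + (0)(1) = y
V_y = (0)(y) + (1)(1) = 1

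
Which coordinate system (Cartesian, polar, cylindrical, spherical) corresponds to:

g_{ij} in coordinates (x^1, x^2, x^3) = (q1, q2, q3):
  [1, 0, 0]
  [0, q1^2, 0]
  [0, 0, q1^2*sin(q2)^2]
The line element ds^2 = dq1^2 + q1^2 dq2^2 + q1^2 sin(q2)^2 dq3^2 is dr^2 + r^2 dθ^2 + r^2 sin(θ)^2 dφ^2 with q1 = r, q2 = θ, q3 = φ.
spherical coordinates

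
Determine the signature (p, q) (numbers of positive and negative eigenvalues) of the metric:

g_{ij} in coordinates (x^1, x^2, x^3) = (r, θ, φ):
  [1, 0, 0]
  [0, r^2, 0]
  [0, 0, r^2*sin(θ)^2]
The metric is diagonal, so its eigenvalues are the diagonal entries: 1, r^2, r^2*sin(θ)^2 (at a generic point, where coordinate-dependent entries are positive).
3 positive, 0 negative.
(3, 0) - Riemannian (positive definite)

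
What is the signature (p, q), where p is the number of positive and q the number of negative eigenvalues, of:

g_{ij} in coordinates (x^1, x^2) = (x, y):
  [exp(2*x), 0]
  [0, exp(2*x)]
The metric is diagonal, so its eigenvalues are the diagonal entries: exp(2*x), exp(2*x) (at a generic point, where coordinate-dependent entries are positive).
2 positive, 0 negative.
(2, 0) - Riemannian (positive definite)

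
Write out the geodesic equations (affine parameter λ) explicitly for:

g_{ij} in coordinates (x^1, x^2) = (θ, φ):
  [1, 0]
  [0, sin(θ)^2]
Geodesic equation: d^2x^k/dλ^2 + Γ^k_{ij} (dx^i/dλ)(dx^j/dλ) = 0.
Non-zero Christoffel symbols:
Γ^θ_{φ φ} = -sin(2*θ)/2
Γ^φ_{θ φ} = 1/tan(θ)
Substituting (the symmetric pair Γ^k_{ij}, Γ^k_{ji} combines into a factor 2):
d^2θ/dλ^2 - (sin(2*θ)/2) (dφ/dλ)^2 = 0
d^2φ/dλ^2 + (2/tan(θ)) (dθ/dλ)(dφ/dλ) = 0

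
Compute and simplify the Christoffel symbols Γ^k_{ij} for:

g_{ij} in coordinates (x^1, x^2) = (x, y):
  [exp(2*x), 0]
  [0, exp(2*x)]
Using Γ^k_{ij} = (1/2) g^{km} (∂_i g_{mj} + ∂_j g_{mi} - ∂_m g_{ij}); the metric is diagonal, so only the m = k term contributes.
Non-zero symbols (using the symmetry Γ^k_{ij} = Γ^k_{ji}):
Γ^x_{x x} = (1/2) g^{xx} (∂_x g_{xx} + ∂_x g_{xx} - ∂_x g_{xx}) = (1/2)(exp(-2*x))((2*exp(2*x)) + (2*exp(2*x)) - (2*exp(2*x))) = 1
Γ^x_{y y} = (1/2) g^{xx} (∂_y g_{xy} + ∂_y g_{xy} - ∂_x g_{yy}) = (1/2)(exp(-2*x))((0) + (0) - (2*exp(2*x))) = -1
Γ^y_{x y} = (1/2) g^{yy} (∂_x g_{yy} + ∂_y g_{yx} - ∂_y g_{xy}) = (1/2)(exp(-2*x))((2*exp(2*x)) + (0) - (0)) = 1
All other Christoffel symbols are zero.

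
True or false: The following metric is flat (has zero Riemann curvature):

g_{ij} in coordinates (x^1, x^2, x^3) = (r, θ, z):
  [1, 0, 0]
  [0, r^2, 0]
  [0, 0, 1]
Non-zero Christoffel symbols:
Γ^r_{θ θ} = -r
Γ^θ_{r θ} = 1/r
Ricci tensor: R_{rr} = 0, R_{rθ} = 0, R_{rz} = 0, R_{θθ} = 0, R_{θz} = 0, R_{zz} = 0
All R_{ij} vanish; in 3 dimensions the Riemann tensor is fully determined by the Ricci tensor, so R^i_{jkl} = 0: the metric is flat (curvilinear coordinates on flat space).
True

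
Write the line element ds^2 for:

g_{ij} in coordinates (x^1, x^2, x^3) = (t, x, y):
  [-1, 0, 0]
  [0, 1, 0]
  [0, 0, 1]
ds^2 = g_{ij} dx^i dx^j; only the non-zero components contribute.
ds^2 = -dt^2 + dx^2 + dy^2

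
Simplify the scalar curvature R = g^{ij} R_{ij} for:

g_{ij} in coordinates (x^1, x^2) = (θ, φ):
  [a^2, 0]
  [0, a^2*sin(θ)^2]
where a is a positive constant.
Non-zero Christoffel symbols (Γ^k_{ij} = Γ^k_{ji}):
Γ^θ_{φ φ} = -sin(2*θ)/2
Γ^φ_{θ φ} = 1/tan(θ)
Ricci tensor (R_{ij} = R^k_{ikj}): R_{θθ} = 1, R_{θφ} = 0, R_{φφ} = sin(θ)^2
Inverse metric: g^{θθ} = 1/a^2, g^{φφ} = 1/(a^2*sin(θ)^2)
R = g^{ij} R_{ij} = (1/a^2)(1) + (1/(a^2*sin(θ)^2))(sin(θ)^2) = 2/a^2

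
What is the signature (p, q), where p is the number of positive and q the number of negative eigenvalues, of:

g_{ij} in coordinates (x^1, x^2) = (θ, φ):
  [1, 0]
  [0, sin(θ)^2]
The metric is diagonal, so its eigenvalues are the diagonal entries: 1, sin(θ)^2 (at a generic point, where coordinate-dependent entries are positive).
2 positive, 0 negative.
(2, 0) - Riemannian (positive definite)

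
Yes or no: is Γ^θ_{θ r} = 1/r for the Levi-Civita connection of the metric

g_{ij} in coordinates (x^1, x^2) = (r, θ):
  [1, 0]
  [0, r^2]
Γ^θ_{θ r} = (1/2) g^{θθ} (∂_θ g_{θr} + ∂_r g_{θθ} - ∂_θ g_{θr}) = (1/2)(1/r^2)((0) + (2*r) - (0)) = 1/r
This equals the proposed value 1/r.
Yes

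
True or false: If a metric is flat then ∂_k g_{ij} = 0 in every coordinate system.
Flatness means R^i_{jkl} = 0; the components can still vary, e.g. the flat plane in polar coordinates has g_{θθ} = r^2.
False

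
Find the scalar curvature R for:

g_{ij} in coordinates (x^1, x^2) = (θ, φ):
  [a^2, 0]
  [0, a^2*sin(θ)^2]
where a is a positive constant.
Non-zero Christoffel symbols (Γ^k_{ij} = Γ^k_{ji}):
Γ^θ_{φ φ} = -sin(2*θ)/2
Γ^φ_{θ φ} = 1/tan(θ)
Ricci tensor (R_{ij} = R^k_{ikj}): R_{θθ} = 1, R_{θφ} = 0, R_{φφ} = sin(θ)^2
Inverse metric: g^{θθ} = 1/a^2, g^{φφ} = 1/(a^2*sin(θ)^2)
R = g^{ij} R_{ij} = (1/a^2)(1) + (1/(a^2*sin(θ)^2))(sin(θ)^2) = 2/a^2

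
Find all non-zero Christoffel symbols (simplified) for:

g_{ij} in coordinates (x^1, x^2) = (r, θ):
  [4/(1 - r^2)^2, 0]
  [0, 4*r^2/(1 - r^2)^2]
Using Γ^k_{ij} = (1/2) g^{km} (∂_i g_{mj} + ∂_j g_{mi} - ∂_m g_{ij}); the metric is diagonal, so only the m = k term contributes.
Non-zero symbols (using the symmetry Γ^k_{ij} = Γ^k_{ji}):
Γ^r_{r r} = (1/2) g^{rr} (∂_r g_{rr} + ∂_r g_{rr} - ∂_r g_{rr}) = (1/2)((1 - r^2)^2/4)((16*r/(1 - r^2)^3) + (16*r/(1 - r^2)^3) - (16*r/(1 - r^2)^3)) = 2*r/(1 - r^2)
Γ^r_{θ θ} = (1/2) g^{rr} (∂_θ g_{rθ} + ∂_θ g_{rθ} - ∂_r g_{θθ}) = (1/2)((1 - r^2)^2/4)((0) + (0) - (-8*(r^3 + r)/(r^2 - 1)^3)) = (r^3 + r)/(r^2 - 1)
Γ^θ_{r θ} = (1/2) g^{θθ} (∂_r g_{θθ} + ∂_θ g_{θr} - ∂_θ g_{rθ}) = (1/2)((1 - r^2)^2/(4*r^2))((-8*(r^3 + r)/(r^2 - 1)^3) + (0) - (0)) = (-r^2 - 1)/(r^3 - r)
All other Christoffel symbols are zero.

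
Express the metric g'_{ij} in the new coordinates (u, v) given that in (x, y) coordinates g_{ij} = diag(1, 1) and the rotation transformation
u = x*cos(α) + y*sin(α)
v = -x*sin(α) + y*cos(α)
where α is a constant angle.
Invert the transformation: x = u*cos(α) - v*sin(α), y = u*sin(α) + v*cos(α)
g'_{ij} = (∂x^k/∂x'^i)(∂x^l/∂x'^j) g_{kl}; with g_{kl} = δ_{kl} this is Σ_k (∂x^k/∂x'^i)(∂x^k/∂x'^j).
Jacobian: ∂x/∂u = cos(α), ∂x/∂v = -sin(α), ∂y/∂u = sin(α), ∂y/∂v = cos(α)
g'_{uu} = (cos(α))(cos(α)) + (sin(α))(sin(α)) = 1
g'_{uv} = (cos(α))(-sin(α)) + (sin(α))(cos(α)) = 0
g'_{vv} = (-sin(α))(-sin(α)) + (cos(α))(cos(α)) = 1
g'_{ij} = diag(1, 1)
The Euclidean metric is invariant under rotations.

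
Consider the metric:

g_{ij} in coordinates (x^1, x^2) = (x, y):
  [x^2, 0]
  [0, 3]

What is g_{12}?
With x^1 = x, x^2 = y, g_{12} = g_{xy} is the row-1, column-2 entry of the matrix.
g_{12} = 0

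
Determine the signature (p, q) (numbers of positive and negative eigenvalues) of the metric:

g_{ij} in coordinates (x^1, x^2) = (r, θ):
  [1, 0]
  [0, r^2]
The metric is diagonal, so its eigenvalues are the diagonal entries: 1, r^2 (at a generic point, where coordinate-dependent entries are positive).
2 positive, 0 negative.
(2, 0) - Riemannian (positive definite)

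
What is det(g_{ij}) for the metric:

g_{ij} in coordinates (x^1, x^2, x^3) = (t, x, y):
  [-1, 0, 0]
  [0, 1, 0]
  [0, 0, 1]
Diagonal metric: det(g) = g_{11}·g_{22}·g_{33}
= (-1)·(1)·(1)
det(g) = -1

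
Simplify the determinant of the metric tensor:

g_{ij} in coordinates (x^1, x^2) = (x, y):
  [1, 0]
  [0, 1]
For a 2×2 metric: det(g) = g_{11}·g_{22} - g_{12}·g_{21}
= (1)·(1) - (0)·(0)
= 1 - 0
det(g) = 1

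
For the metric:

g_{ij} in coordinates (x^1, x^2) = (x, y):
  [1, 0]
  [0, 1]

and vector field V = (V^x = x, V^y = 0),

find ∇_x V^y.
All Christoffel symbols are zero.
∇_x V^y = ∂_x V^y + Γ^y_{x j} V^j
  = (0) + (0)(x) + (0)(0)
  = 0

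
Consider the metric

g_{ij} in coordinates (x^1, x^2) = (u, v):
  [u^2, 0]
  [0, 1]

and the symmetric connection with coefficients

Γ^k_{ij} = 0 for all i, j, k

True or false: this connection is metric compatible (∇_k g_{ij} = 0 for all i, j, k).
Using ∇_k g_{ij} = ∂_k g_{ij} - Γ^m_{ki} g_{mj} - Γ^m_{kj} g_{im}:
∇_u g_{uu} = (2*u) - (0) - (0) = 2*u ≠ 0
So the connection is not metric compatible (it is not the Levi-Civita connection).
False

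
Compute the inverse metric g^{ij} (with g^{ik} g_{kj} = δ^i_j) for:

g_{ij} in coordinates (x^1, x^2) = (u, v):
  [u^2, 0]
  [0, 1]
The metric is diagonal, so g^{ij} is diagonal with entries 1/g_{ii}: diag(1/(u^2), 1).
g^{ij}:
  [1/u^2, 0]
  [0, 1]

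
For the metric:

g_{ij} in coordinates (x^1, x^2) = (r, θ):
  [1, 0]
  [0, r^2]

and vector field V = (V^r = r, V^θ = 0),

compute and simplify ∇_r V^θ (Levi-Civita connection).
Non-zero Christoffel symbols:
Γ^r_{θ θ} = -r
Γ^θ_{r θ} = 1/r
∇_r V^θ = ∂_r V^θ + Γ^θ_{r j} V^j
  = (0) + (0)(r) + (1/r)(0)
  = 0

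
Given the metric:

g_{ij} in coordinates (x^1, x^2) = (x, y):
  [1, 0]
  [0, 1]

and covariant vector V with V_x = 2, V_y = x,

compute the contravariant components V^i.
Inverse metric (diagonal): g^{xx} = 1, g^{yy} = 1
V^i = g^{ij} V_j:
V^x = (1)(2) + (0)(x) = 2
V^y = (0)(2) + (1)(x) = x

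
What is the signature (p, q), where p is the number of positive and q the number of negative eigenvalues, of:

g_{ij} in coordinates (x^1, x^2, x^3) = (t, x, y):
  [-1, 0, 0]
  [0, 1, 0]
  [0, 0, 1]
The metric is diagonal, so its eigenvalues are the diagonal entries: -1, 1, 1 (at a generic point, where coordinate-dependent entries are positive).
2 positive, 1 negative.
(2, 1) - Lorentzian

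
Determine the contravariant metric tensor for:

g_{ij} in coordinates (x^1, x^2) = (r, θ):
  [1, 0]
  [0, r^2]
The metric is diagonal, so g^{ij} is diagonal with entries 1/g_{ii}: diag(1, 1/(r^2)).
g^{ij}:
  [1, 0]
  [0, 1/r^2]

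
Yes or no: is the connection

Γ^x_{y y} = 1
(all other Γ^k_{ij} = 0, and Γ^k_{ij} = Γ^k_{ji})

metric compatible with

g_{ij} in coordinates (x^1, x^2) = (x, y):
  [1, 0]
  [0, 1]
Using ∇_k g_{ij} = ∂_k g_{ij} - Γ^m_{ki} g_{mj} - Γ^m_{kj} g_{im}:
∇_y g_{xy} = (0) - (0) - (1) = -1 ≠ 0
So the connection is not metric compatible (it is not the Levi-Civita connection).
No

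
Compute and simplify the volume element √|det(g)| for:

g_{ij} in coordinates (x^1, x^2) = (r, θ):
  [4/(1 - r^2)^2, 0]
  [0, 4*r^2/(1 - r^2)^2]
det(g) = 16*r^2/(1 - r^2)^4
√|det(g)| = 4*r/(r^2 - 1)^2
Volume element: dV = 4*r/(r^2 - 1)^2 dr dθ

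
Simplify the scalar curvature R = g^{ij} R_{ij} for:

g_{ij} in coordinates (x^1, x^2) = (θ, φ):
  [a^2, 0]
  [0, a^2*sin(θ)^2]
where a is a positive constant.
Non-zero Christoffel symbols (Γ^k_{ij} = Γ^k_{ji}):
Γ^θ_{φ φ} = -sin(2*θ)/2
Γ^φ_{θ φ} = 1/tan(θ)
Ricci tensor (R_{ij} = R^k_{ikj}): R_{θθ} = 1, R_{θφ} = 0, R_{φφ} = sin(θ)^2
Inverse metric: g^{θθ} = 1/a^2, g^{φφ} = 1/(a^2*sin(θ)^2)
R = g^{ij} R_{ij} = (1/a^2)(1) + (1/(a^2*sin(θ)^2))(sin(θ)^2) = 2/a^2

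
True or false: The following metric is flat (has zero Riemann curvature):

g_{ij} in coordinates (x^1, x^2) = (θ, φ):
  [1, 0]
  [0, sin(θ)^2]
Non-zero Christoffel symbols:
Γ^θ_{φ φ} = -sin(2*θ)/2
Γ^φ_{θ φ} = 1/tan(θ)
Ricci tensor: R_{θθ} = 1, R_{θφ} = 0, R_{φφ} = sin(θ)^2
The Ricci tensor is non-zero, so the Riemann tensor is non-zero: not flat.
False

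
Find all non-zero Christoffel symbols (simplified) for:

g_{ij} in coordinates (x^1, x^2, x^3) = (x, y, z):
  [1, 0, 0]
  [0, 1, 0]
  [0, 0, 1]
Using Γ^k_{ij} = (1/2) g^{km} (∂_i g_{mj} + ∂_j g_{mi} - ∂_m g_{ij}); the metric is diagonal, so only the m = k term contributes.
Every metric component is constant, so all ∂_m g_{ij} = 0 and every Christoffel symbol vanishes.
All Christoffel symbols are zero.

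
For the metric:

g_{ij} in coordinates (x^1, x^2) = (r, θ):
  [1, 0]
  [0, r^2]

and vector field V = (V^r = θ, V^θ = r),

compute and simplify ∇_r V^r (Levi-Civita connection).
Non-zero Christoffel symbols:
Γ^r_{θ θ} = -r
Γ^θ_{r θ} = 1/r
∇_r V^r = ∂_r V^r + Γ^r_{r j} V^j
  = (0) + (0)(θ) + (0)(r)
  = 0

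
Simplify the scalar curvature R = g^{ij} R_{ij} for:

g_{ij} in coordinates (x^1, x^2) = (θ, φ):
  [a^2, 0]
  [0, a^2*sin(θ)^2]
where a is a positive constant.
Non-zero Christoffel symbols (Γ^k_{ij} = Γ^k_{ji}):
Γ^θ_{φ φ} = -sin(2*θ)/2
Γ^φ_{θ φ} = 1/tan(θ)
Ricci tensor (R_{ij} = R^k_{ikj}): R_{θθ} = 1, R_{θφ} = 0, R_{φφ} = sin(θ)^2
Inverse metric: g^{θθ} = 1/a^2, g^{φφ} = 1/(a^2*sin(θ)^2)
R = g^{ij} R_{ij} = (1/a^2)(1) + (1/(a^2*sin(θ)^2))(sin(θ)^2) = 2/a^2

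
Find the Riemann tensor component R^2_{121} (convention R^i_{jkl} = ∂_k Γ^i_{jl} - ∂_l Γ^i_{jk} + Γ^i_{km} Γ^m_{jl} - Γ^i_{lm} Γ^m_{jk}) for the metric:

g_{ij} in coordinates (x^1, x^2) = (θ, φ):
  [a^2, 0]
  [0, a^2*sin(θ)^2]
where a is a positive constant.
Non-zero Christoffel symbols (Γ^k_{ij} = Γ^k_{ji}):
Γ^θ_{φ φ} = -sin(2*θ)/2
Γ^φ_{θ φ} = 1/tan(θ)
R^φ_{θ φ θ} = ∂_φ Γ^φ_{θ θ} - ∂_θ Γ^φ_{θ φ} + Γ^φ_{φ m} Γ^m_{θ θ} - Γ^φ_{θ m} Γ^m_{θ φ}
  = (0) - (-1/sin(θ)^2) + (0) - (1/tan(θ)^2) = 1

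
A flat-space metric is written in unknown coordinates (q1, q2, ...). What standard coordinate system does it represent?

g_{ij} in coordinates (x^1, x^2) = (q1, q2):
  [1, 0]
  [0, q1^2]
The line element ds^2 = dq1^2 + q1^2 dq2^2 is dr^2 + r^2 dθ^2 with q1 = r, q2 = θ.
polar coordinates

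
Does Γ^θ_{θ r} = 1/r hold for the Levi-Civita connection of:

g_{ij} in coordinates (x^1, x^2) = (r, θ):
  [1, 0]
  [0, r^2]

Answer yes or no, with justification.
Γ^θ_{θ r} = (1/2) g^{θθ} (∂_θ g_{θr} + ∂_r g_{θθ} - ∂_θ g_{θr}) = (1/2)(1/r^2)((0) + (2*r) - (0)) = 1/r
This equals the proposed value 1/r.
Yes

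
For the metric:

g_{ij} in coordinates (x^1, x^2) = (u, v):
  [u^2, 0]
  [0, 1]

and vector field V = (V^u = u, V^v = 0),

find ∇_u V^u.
Non-zero Christoffel symbols:
Γ^u_{u u} = 1/u
∇_u V^u = ∂_u V^u + Γ^u_{u j} V^j
  = (1) + (1/u)(u) + (0)(0)
  = 2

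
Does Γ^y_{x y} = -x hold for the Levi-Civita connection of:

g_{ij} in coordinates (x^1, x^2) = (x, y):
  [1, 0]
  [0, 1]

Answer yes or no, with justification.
Γ^y_{x y} = (1/2) g^{yy} (∂_x g_{yy} + ∂_y g_{yx} - ∂_y g_{xy}) = (1/2)(1)((0) + (0) - (0)) = 0
This differs from the proposed value -x.
No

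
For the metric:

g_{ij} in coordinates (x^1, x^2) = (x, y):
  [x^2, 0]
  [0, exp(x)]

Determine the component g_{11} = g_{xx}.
With x^1 = x, x^2 = y, g_{11} = g_{xx} is the row-1, column-1 entry of the matrix.
g_{11} = x^2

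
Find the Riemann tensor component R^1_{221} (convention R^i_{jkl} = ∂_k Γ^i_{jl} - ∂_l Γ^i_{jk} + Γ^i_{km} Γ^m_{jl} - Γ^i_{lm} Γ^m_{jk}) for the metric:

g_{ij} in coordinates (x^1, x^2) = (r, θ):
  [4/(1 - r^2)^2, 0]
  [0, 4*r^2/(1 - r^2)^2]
Non-zero Christoffel symbols (Γ^k_{ij} = Γ^k_{ji}):
Γ^r_{r r} = 2*r/(1 - r^2)
Γ^r_{θ θ} = (r^3 + r)/(r^2 - 1)
Γ^θ_{r θ} = (-r^2 - 1)/(r^3 - r)
R^r_{θ θ r} = ∂_θ Γ^r_{θ r} - ∂_r Γ^r_{θ θ} + Γ^r_{θ m} Γ^m_{θ r} - Γ^r_{r m} Γ^m_{θ θ}
  = (0) - ((r^4 - 4*r^2 - 1)/(r^2 - 1)^2) + (-(r^2 + 1)^2/(r^2 - 1)^2) - (-2*r^2*(r^2 + 1)/(r^2 - 1)^2) = 4*r^2/(r^2 - 1)^2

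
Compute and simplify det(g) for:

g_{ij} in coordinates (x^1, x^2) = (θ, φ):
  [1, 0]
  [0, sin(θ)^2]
For a 2×2 metric: det(g) = g_{11}·g_{22} - g_{12}·g_{21}
= (1)·(sin(θ)^2) - (0)·(0)
= sin(θ)^2 - 0
det(g) = sin(θ)^2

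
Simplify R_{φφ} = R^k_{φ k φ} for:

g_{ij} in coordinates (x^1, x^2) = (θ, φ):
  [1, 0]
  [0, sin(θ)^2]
Non-zero Christoffel symbols (Γ^k_{ij} = Γ^k_{ji}):
Γ^θ_{φ φ} = -sin(2*θ)/2
Γ^φ_{θ φ} = 1/tan(θ)
R^θ_{φ θ φ} = ∂_θ Γ^θ_{φ φ} - ∂_φ Γ^θ_{φ θ} + Γ^θ_{θ m} Γ^m_{φ φ} - Γ^θ_{φ m} Γ^m_{φ θ}
  = (-cos(2*θ)) - (0) + (0) - (-cos(θ)^2) = sin(θ)^2
R^φ_{φ φ φ} = 0 (a repeated index in an antisymmetric pair)
R_{φφ} = R^θ_{φ θ φ} + R^φ_{φ φ φ} = (sin(θ)^2) + (0) = sin(θ)^2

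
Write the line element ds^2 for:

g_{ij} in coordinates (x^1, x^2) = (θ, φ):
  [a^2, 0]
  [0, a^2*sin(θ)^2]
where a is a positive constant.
ds^2 = g_{ij} dx^i dx^j; only the non-zero components contribute.
ds^2 = a^2 dθ^2 + a^2*sin(θ)^2 dφ^2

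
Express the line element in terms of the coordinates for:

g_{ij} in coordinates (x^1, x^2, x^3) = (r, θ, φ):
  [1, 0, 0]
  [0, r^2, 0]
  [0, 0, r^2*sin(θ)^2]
ds^2 = g_{ij} dx^i dx^j; only the non-zero components contribute.
ds^2 = dr^2 + r^2 dθ^2 + r^2*sin(θ)^2 dφ^2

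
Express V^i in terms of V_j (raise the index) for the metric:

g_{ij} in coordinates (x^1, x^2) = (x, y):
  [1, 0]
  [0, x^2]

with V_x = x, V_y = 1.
Inverse metric (diagonal): g^{xx} = 1, g^{yy} = 1/x^2
V^i = g^{ij} V_j:
V^x = (1)(x) + (0)(1) = x
V^y = (0)(x) + (1/x^2)(1) = 1/x^2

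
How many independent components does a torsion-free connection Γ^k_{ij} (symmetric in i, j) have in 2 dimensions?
Γ^k_{ij} has n choices for the upper index and n(n+1)/2 independent symmetric lower index pairs.
Total = 2 × 2×3/2 = 2 × 3 = 6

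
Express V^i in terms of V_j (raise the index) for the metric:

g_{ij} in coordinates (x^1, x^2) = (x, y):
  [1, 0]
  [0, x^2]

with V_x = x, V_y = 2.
Inverse metric (diagonal): g^{xx} = 1, g^{yy} = 1/x^2
V^i = g^{ij} V_j:
V^x = (1)(x) + (0)(2) = x
V^y = (0)(x) + (1/x^2)(2) = 2/x^2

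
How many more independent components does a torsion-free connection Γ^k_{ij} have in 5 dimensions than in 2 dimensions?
Independent components in n dimensions: n × n(n+1)/2 = n^2(n+1)/2.
5D: 5 × 15 = 75
2D: 2 × 3 = 6
Difference = 75 - 6 = 69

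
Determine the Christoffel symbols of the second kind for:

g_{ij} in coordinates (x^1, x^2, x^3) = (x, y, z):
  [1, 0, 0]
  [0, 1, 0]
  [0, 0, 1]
Using Γ^k_{ij} = (1/2) g^{km} (∂_i g_{mj} + ∂_j g_{mi} - ∂_m g_{ij}); the metric is diagonal, so only the m = k term contributes.
Every metric component is constant, so all ∂_m g_{ij} = 0 and every Christoffel symbol vanishes.
All Christoffel symbols are zero.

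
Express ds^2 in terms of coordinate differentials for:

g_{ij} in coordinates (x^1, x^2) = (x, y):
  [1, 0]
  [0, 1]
ds^2 = g_{ij} dx^i dx^j; only the non-zero components contribute.
ds^2 = dx^2 + dy^2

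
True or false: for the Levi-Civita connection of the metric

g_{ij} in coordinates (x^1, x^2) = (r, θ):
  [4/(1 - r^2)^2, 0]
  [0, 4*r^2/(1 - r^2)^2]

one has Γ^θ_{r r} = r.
Γ^θ_{r r} = (1/2) g^{θθ} (∂_r g_{θr} + ∂_r g_{θr} - ∂_θ g_{rr}) = (1/2)((1 - r^2)^2/(4*r^2))((0) + (0) - (0)) = 0
This differs from the proposed value r.
False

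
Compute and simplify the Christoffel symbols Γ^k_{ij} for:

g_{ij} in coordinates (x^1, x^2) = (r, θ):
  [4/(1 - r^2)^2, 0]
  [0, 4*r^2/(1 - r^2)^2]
Using Γ^k_{ij} = (1/2) g^{km} (∂_i g_{mj} + ∂_j g_{mi} - ∂_m g_{ij}); the metric is diagonal, so only the m = k term contributes.
Non-zero symbols (using the symmetry Γ^k_{ij} = Γ^k_{ji}):
Γ^r_{r r} = (1/2) g^{rr} (∂_r g_{rr} + ∂_r g_{rr} - ∂_r g_{rr}) = (1/2)((1 - r^2)^2/4)((16*r/(1 - r^2)^3) + (16*r/(1 - r^2)^3) - (16*r/(1 - r^2)^3)) = 2*r/(1 - r^2)
Γ^r_{θ θ} = (1/2) g^{rr} (∂_θ g_{rθ} + ∂_θ g_{rθ} - ∂_r g_{θθ}) = (1/2)((1 - r^2)^2/4)((0) + (0) - (-8*(r^3 + r)/(r^2 - 1)^3)) = (r^3 + r)/(r^2 - 1)
Γ^θ_{r θ} = (1/2) g^{θθ} (∂_r g_{θθ} + ∂_θ g_{θr} - ∂_θ g_{rθ}) = (1/2)((1 - r^2)^2/(4*r^2))((-8*(r^3 + r)/(r^2 - 1)^3) + (0) - (0)) = (-r^2 - 1)/(r^3 - r)
All other Christoffel symbols are zero.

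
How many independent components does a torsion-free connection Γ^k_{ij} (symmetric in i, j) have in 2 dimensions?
Γ^k_{ij} has n choices for the upper index and n(n+1)/2 independent symmetric lower index pairs.
Total = 2 × 2×3/2 = 2 × 3 = 6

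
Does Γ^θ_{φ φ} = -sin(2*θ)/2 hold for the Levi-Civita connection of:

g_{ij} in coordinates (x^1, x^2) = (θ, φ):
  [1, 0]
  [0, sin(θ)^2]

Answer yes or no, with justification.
Γ^θ_{φ φ} = (1/2) g^{θθ} (∂_φ g_{θφ} + ∂_φ g_{θφ} - ∂_θ g_{φφ}) = (1/2)(1)((0) + (0) - (sin(2*θ))) = -sin(2*θ)/2
This equals the proposed value -sin(2*θ)/2.
Yes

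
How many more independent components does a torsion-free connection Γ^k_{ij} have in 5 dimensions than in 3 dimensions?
Independent components in n dimensions: n × n(n+1)/2 = n^2(n+1)/2.
5D: 5 × 15 = 75
3D: 3 × 6 = 18
Difference = 75 - 18 = 57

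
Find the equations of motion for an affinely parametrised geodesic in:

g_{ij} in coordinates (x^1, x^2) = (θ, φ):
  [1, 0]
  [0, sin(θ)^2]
Geodesic equation: d^2x^k/dλ^2 + Γ^k_{ij} (dx^i/dλ)(dx^j/dλ) = 0.
Non-zero Christoffel symbols:
Γ^θ_{φ φ} = -sin(2*θ)/2
Γ^φ_{θ φ} = 1/tan(θ)
Substituting (the symmetric pair Γ^k_{ij}, Γ^k_{ji} combines into a factor 2):
d^2θ/dλ^2 - (sin(2*θ)/2) (dφ/dλ)^2 = 0
d^2φ/dλ^2 + (2/tan(θ)) (dθ/dλ)(dφ/dλ) = 0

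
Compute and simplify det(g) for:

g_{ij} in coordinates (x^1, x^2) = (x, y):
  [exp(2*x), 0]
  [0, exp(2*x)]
For a 2×2 metric: det(g) = g_{11}·g_{22} - g_{12}·g_{21}
= (exp(2*x))·(exp(2*x)) - (0)·(0)
= exp(4*x) - 0
det(g) = exp(4*x)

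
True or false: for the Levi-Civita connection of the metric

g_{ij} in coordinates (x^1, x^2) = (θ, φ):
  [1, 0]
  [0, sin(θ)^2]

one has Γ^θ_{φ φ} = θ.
Γ^θ_{φ φ} = (1/2) g^{θθ} (∂_φ g_{θφ} + ∂_φ g_{θφ} - ∂_θ g_{φφ}) = (1/2)(1)((0) + (0) - (sin(2*θ))) = -sin(2*θ)/2
This differs from the proposed value θ.
False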